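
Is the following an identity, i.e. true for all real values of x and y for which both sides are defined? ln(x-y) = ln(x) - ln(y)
No, this is NOT an identity.

Claim: ln(x-y) = ln(x) - ln(y).
Test a specific point where both sides are defined: x = 4, y = 1/2.
LHS = ln(x-y) ≈ 1.2528
RHS = ln(x) - ln(y) ≈ 2.0794
Since 1.2528 ≠ 2.0794, the equation fails at this point, so it cannot hold for all real values of x and y for which both sides are defined.
ln(x) - ln(y) = ln(x/y), not ln(x-y).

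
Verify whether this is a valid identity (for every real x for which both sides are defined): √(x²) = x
No, this is NOT an identity.

Claim: √(x²) = x.
Test a specific point where both sides are defined: x = -1.
LHS = √(x²) ≈ 1.0000
RHS = x ≈ -1.0000
Since 1.0000 ≠ -1.0000, the equation fails at this point, so it cannot hold for every real x for which both sides are defined.
√(x²) = |x|, which differs from x whenever x < 0 (both sides are defined for every real x).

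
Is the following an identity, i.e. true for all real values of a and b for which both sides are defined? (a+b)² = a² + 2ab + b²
Yes, this is an identity.

Claim: (a+b)² = a² + 2ab + b².
Reasoning: Expand: (a+b)² = (a+b)(a+b) = a·a + a·b + b·a + b·b = a² + 2ab + b².
So the two sides agree for all real values of a and b for which both sides are defined.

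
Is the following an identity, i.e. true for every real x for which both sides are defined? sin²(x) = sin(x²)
No, this is NOT an identity.

Claim: sin²(x) = sin(x²).
Test a specific point where both sides are defined: x = π/3.
LHS = sin²(x) ≈ 0.7500
RHS = sin(x²) ≈ 0.8897
Since 0.7500 ≠ 0.8897, the equation fails at this point, so it cannot hold for every real x for which both sides are defined.
sin²(x) means (sin x)², squaring the output; sin(x²) squares the input. These are different functions.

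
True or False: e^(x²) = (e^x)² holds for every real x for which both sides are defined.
Claim: e^(x²) = (e^x)².
Test a specific point where both sides are defined: x = 1.
LHS = e^(x²) ≈ 2.7183
RHS = (e^x)² ≈ 7.3891
Since 2.7183 ≠ 7.3891, the equation fails at this point, so it cannot hold for every real x for which both sides are defined.
(e^x)² = e^(2x), and 2x ≠ x² in general.

Conclusion: False.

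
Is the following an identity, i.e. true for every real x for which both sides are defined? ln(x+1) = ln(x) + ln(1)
Claim: ln(x+1) = ln(x) + ln(1).
Test a specific point where both sides are defined: x = 3/2.
LHS = ln(x+1) ≈ 0.9163
RHS = ln(x) + ln(1) ≈ 0.4055
Since 0.9163 ≠ 0.4055, the equation fails at this point, so it cannot hold for every real x for which both sides are defined.
ln(1) = 0, so the right side is just ln(x), which differs from ln(x+1).

Conclusion: No, this is NOT an identity.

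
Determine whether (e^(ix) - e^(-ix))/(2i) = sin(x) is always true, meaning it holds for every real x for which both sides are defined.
Yes, this is an identity.

Claim: (e^(ix) - e^(-ix))/(2i) = sin(x).
Reasoning: By Euler's formula e^(ix) = cos(x) + i·sin(x) and e^(-ix) = cos(x) - i·sin(x). Subtracting cancels the cosine terms: e^(ix) - e^(-ix) = 2i·sin(x); divide by 2i.
So the two sides agree for every real x for which both sides are defined.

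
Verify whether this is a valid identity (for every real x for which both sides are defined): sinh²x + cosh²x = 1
No, this is NOT an identity.

Claim: sinh²x + cosh²x = 1.
Test a specific point where both sides are defined: x = 2.
LHS = sinh²x + cosh²x ≈ 27.3082
RHS = 1 ≈ 1.0000
Since 27.3082 ≠ 1.0000, the equation fails at this point, so it cannot hold for every real x for which both sides are defined.
The correct hyperbolic identity is cosh²x - sinh²x = 1 (a difference); the sum sinh²x + cosh²x equals cosh(2x).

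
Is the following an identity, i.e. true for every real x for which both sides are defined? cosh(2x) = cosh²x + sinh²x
Yes, this is an identity.

Claim: cosh(2x) = cosh²x + sinh²x.
Reasoning: cosh²x = (e^(2x) + 2 + e^(-2x))/4 and sinh²x = (e^(2x) - 2 + e^(-2x))/4. Adding gives (2e^(2x) + 2e^(-2x))/4 = (e^(2x) + e^(-2x))/2 = cosh(2x).
So the two sides agree for every real x for which both sides are defined.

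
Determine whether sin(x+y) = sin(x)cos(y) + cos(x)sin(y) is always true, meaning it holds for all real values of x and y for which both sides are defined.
Claim: sin(x+y) = sin(x)cos(y) + cos(x)sin(y).
Reasoning: By Euler's formula e^(i(x+y)) = e^(ix)·e^(iy) = (cos x + i·sin x)(cos y + i·sin y). The imaginary part of the left side is sin(x+y); the imaginary part of the product is sin(x)cos(y) + cos(x)sin(y).
So the two sides agree for all real values of x and y for which both sides are defined.

Conclusion: Yes, this is an identity.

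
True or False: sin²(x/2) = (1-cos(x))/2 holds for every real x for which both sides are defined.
Claim: sin²(x/2) = (1-cos(x))/2.
Reasoning: Use cos(2θ) = 1 - 2sin²θ with θ = x/2: cos(x) = 1 - 2sin²(x/2). Solving for sin²(x/2) gives (1 - cos(x))/2.
So the two sides agree for every real x for which both sides are defined.

Conclusion: True.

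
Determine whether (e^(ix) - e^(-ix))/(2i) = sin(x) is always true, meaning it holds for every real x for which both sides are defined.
Claim: (e^(ix) - e^(-ix))/(2i) = sin(x).
Reasoning: By Euler's formula e^(ix) = cos(x) + i·sin(x) and e^(-ix) = cos(x) - i·sin(x). Subtracting cancels the cosine terms: e^(ix) - e^(-ix) = 2i·sin(x); divide by 2i.
So the two sides agree for every real x for which both sides are defined.

Conclusion: Yes, this is an identity.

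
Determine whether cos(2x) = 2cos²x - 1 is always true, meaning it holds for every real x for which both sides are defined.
Claim: cos(2x) = 2cos²x - 1.
Reasoning: cos(2x) = cos²x - sin²x. Replace sin²x by 1 - cos²x: cos²x - (1 - cos²x) = 2cos²x - 1.
So the two sides agree for every real x for which both sides are defined.

Conclusion: Yes, this is an identity.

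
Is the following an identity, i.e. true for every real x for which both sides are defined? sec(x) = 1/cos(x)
Yes, this is an identity.

Claim: sec(x) = 1/cos(x).
Reasoning: sec(x) is by definition the reciprocal of cos(x), wherever cos(x) ≠ 0.
So the two sides agree for every real x for which both sides are defined.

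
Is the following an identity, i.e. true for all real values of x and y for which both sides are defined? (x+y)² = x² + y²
Claim: (x+y)² = x² + y².
Test a specific point where both sides are defined: x = 4, y = 1.
LHS = (x+y)² ≈ 25.0000
RHS = x² + y² ≈ 17.0000
Since 25.0000 ≠ 17.0000, the equation fails at this point, so it cannot hold for all real values of x and y for which both sides are defined.
The correct expansion is (x+y)² = x² + 2xy + y²; the cross term 2xy is missing.

Conclusion: No, this is NOT an identity.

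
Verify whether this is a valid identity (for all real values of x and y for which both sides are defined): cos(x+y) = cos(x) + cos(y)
Claim: cos(x+y) = cos(x) + cos(y).
Test a specific point where both sides are defined: x = 3π/4, y = -π/6.
LHS = cos(x+y) ≈ -0.2588
RHS = cos(x) + cos(y) ≈ 0.1589
Since -0.2588 ≠ 0.1589, the equation fails at this point, so it cannot hold for all real values of x and y for which both sides are defined.
The correct expansion is cos(x+y) = cos(x)cos(y) - sin(x)sin(y); cosine is not additive.

Conclusion: No, this is NOT an identity.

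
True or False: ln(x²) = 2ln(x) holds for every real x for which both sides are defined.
Claim: ln(x²) = 2ln(x).
Reasoning: The right side requires x > 0. For x > 0, x² = (e^(ln x))² = e^(2ln x), so ln(x²) = 2ln(x). (For x < 0 the right side is undefined, so those values are outside the claim.)
So the two sides agree for every real x for which both sides are defined.

Conclusion: True.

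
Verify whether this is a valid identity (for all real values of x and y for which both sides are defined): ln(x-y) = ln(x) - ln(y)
No, this is NOT an identity.

Claim: ln(x-y) = ln(x) - ln(y).
Test a specific point where both sides are defined: x = 5, y = 1.
LHS = ln(x-y) ≈ 1.3863
RHS = ln(x) - ln(y) ≈ 1.6094
Since 1.3863 ≠ 1.6094, the equation fails at this point, so it cannot hold for all real values of x and y for which both sides are defined.
ln(x) - ln(y) = ln(x/y), not ln(x-y).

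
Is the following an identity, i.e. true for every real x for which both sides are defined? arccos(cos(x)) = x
No, this is NOT an identity.

Claim: arccos(cos(x)) = x.
Test a specific point where both sides are defined: x = -π/6.
LHS = arccos(cos(x)) ≈ 0.5236
RHS = x ≈ -0.5236
Since 0.5236 ≠ -0.5236, the equation fails at this point, so it cannot hold for every real x for which both sides are defined.
arccos only returns values in [0, π], so arccos(cos(x)) = x holds only for x in that interval, not for all real x.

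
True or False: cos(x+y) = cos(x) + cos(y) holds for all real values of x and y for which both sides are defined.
Claim: cos(x+y) = cos(x) + cos(y).
Test a specific point where both sides are defined: x = -π/4, y = π/4.
LHS = cos(x+y) ≈ 1.0000
RHS = cos(x) + cos(y) ≈ 1.4142
Since 1.0000 ≠ 1.4142, the equation fails at this point, so it cannot hold for all real values of x and y for which both sides are defined.
The correct expansion is cos(x+y) = cos(x)cos(y) - sin(x)sin(y); cosine is not additive.

Conclusion: False.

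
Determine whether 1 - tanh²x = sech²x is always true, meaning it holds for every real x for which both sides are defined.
Claim: 1 - tanh²x = sech²x.
Reasoning: Divide cosh²x - sinh²x = 1 through by cosh²x (never zero): 1 - tanh²x = 1/cosh²x = sech²x.
So the two sides agree for every real x for which both sides are defined.

Conclusion: Yes, this is an identity.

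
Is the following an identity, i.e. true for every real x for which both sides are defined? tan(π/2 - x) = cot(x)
Yes, this is an identity.

Claim: tan(π/2 - x) = cot(x).
Reasoning: tan(π/2 - x) = sin(π/2 - x)/cos(π/2 - x) = cos(x)/sin(x) = cot(x), using the cofunction identities sin(π/2 - x) = cos(x) and cos(π/2 - x) = sin(x).
So the two sides agree for every real x for which both sides are defined.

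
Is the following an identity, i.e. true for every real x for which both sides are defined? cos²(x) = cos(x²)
No, this is NOT an identity.

Claim: cos²(x) = cos(x²).
Test a specific point where both sides are defined: x = π.
LHS = cos²(x) ≈ 1.0000
RHS = cos(x²) ≈ -0.9027
Since 1.0000 ≠ -0.9027, the equation fails at this point, so it cannot hold for every real x for which both sides are defined.
cos²(x) means (cos x)², squaring the output; cos(x²) squares the input. These are different functions.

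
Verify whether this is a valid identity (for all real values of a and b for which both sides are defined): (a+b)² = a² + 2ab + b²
Claim: (a+b)² = a² + 2ab + b².
Reasoning: Expand: (a+b)² = (a+b)(a+b) = a·a + a·b + b·a + b·b = a² + 2ab + b².
So the two sides agree for all real values of a and b for which both sides are defined.

Conclusion: Yes, this is an identity.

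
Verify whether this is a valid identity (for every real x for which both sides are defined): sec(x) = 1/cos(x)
Yes, this is an identity.

Claim: sec(x) = 1/cos(x).
Reasoning: sec(x) is by definition the reciprocal of cos(x), wherever cos(x) ≠ 0.
So the two sides agree for every real x for which both sides are defined.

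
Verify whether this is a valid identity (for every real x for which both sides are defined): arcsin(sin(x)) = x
No, this is NOT an identity.

Claim: arcsin(sin(x)) = x.
Test a specific point where both sides are defined: x = π.
LHS = arcsin(sin(x)) ≈ 0.0000
RHS = x ≈ 3.1416
Since 0.0000 ≠ 3.1416, the equation fails at this point, so it cannot hold for every real x for which both sides are defined.
arcsin only returns values in [-π/2, π/2], so arcsin(sin(x)) = x holds only for x in that interval, not for all real x.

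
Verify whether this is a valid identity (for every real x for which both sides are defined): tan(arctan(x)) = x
Yes, this is an identity.

Claim: tan(arctan(x)) = x.
Reasoning: For every real x, arctan(x) is by definition the angle in (-π/2, π/2) whose tangent equals x. Taking the tangent of that angle returns x.
So the two sides agree for every real x for which both sides are defined.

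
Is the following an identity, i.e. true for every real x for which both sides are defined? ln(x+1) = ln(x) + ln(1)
Claim: ln(x+1) = ln(x) + ln(1).
Test a specific point where both sides are defined: x = 3.
LHS = ln(x+1) ≈ 1.3863
RHS = ln(x) + ln(1) ≈ 1.0986
Since 1.3863 ≠ 1.0986, the equation fails at this point, so it cannot hold for every real x for which both sides are defined.
ln(1) = 0, so the right side is just ln(x), which differs from ln(x+1).

Conclusion: No, this is NOT an identity.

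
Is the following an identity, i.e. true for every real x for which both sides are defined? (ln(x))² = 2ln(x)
No, this is NOT an identity.

Claim: (ln(x))² = 2ln(x).
Test a specific point where both sides are defined: x = 3.
LHS = (ln(x))² ≈ 1.2069
RHS = 2ln(x) ≈ 2.1972
Since 1.2069 ≠ 2.1972, the equation fails at this point, so it cannot hold for every real x for which both sides are defined.
2ln(x) equals ln(x²), which is not the same as (ln x)².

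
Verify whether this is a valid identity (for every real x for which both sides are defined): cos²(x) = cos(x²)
No, this is NOT an identity.

Claim: cos²(x) = cos(x²).
Test a specific point where both sides are defined: x = π.
LHS = cos²(x) ≈ 1.0000
RHS = cos(x²) ≈ -0.9027
Since 1.0000 ≠ -0.9027, the equation fails at this point, so it cannot hold for every real x for which both sides are defined.
cos²(x) means (cos x)², squaring the output; cos(x²) squares the input. These are different functions.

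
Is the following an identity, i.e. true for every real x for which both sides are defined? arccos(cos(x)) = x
No, this is NOT an identity.

Claim: arccos(cos(x)) = x.
Test a specific point where both sides are defined: x = -π/4.
LHS = arccos(cos(x)) ≈ 0.7854
RHS = x ≈ -0.7854
Since 0.7854 ≠ -0.7854, the equation fails at this point, so it cannot hold for every real x for which both sides are defined.
arccos only returns values in [0, π], so arccos(cos(x)) = x holds only for x in that interval, not for all real x.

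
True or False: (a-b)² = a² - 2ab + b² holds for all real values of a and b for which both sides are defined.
Claim: (a-b)² = a² - 2ab + b².
Reasoning: Expand: (a-b)² = (a-b)(a-b) = a·a - a·b - b·a + b·b = a² - 2ab + b².
So the two sides agree for all real values of a and b for which both sides are defined.

Conclusion: True.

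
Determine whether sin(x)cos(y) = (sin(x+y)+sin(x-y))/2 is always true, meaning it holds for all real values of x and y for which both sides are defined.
Claim: sin(x)cos(y) = (sin(x+y)+sin(x-y))/2.
Reasoning: sin(x+y) = sin(x)cos(y) + cos(x)sin(y) and sin(x-y) = sin(x)cos(y) - cos(x)sin(y). Adding, sin(x+y) + sin(x-y) = 2sin(x)cos(y); divide by 2.
So the two sides agree for all real values of x and y for which both sides are defined.

Conclusion: Yes, this is an identity.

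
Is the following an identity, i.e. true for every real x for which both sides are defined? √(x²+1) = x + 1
No, this is NOT an identity.

Claim: √(x²+1) = x + 1.
Test a specific point where both sides are defined: x = -3.
LHS = √(x²+1) ≈ 3.1623
RHS = x + 1 ≈ -2.0000
Since 3.1623 ≠ -2.0000, the equation fails at this point, so it cannot hold for every real x for which both sides are defined.
(x+1)² = x² + 2x + 1 ≠ x² + 1 unless x = 0.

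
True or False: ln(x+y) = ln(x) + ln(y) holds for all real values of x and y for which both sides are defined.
Claim: ln(x+y) = ln(x) + ln(y).
Test a specific point where both sides are defined: x = 1/2, y = 4.
LHS = ln(x+y) ≈ 1.5041
RHS = ln(x) + ln(y) ≈ 0.6931
Since 1.5041 ≠ 0.6931, the equation fails at this point, so it cannot hold for all real values of x and y for which both sides are defined.
ln(x) + ln(y) = ln(xy), not ln(x+y).

Conclusion: False.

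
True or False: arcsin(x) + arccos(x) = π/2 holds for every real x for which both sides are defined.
Claim: arcsin(x) + arccos(x) = π/2.
Reasoning: Both sides are defined for -1 ≤ x ≤ 1. Let θ = arcsin(x), so sin θ = x and θ ∈ [-π/2, π/2]. Then cos(π/2 - θ) = sin θ = x and π/2 - θ ∈ [0, π], which is exactly the range of arccos, so arccos(x) = π/2 - θ. Adding: arcsin(x) + arccos(x) = θ + (π/2 - θ) = π/2.
So the two sides agree for every real x for which both sides are defined.

Conclusion: True.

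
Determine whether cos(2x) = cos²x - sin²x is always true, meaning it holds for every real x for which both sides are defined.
Claim: cos(2x) = cos²x - sin²x.
Reasoning: Put y = x in the addition formula cos(x+y) = cos(x)cos(y) - sin(x)sin(y): cos(2x) = cos²x - sin²x.
So the two sides agree for every real x for which both sides are defined.

Conclusion: Yes, this is an identity.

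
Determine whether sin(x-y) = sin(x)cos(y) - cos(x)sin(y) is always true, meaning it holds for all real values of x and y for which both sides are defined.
Yes, this is an identity.

Claim: sin(x-y) = sin(x)cos(y) - cos(x)sin(y).
Reasoning: Replace y by -y in sin(x+y) = sin(x)cos(y) + cos(x)sin(y) and use cos(-y) = cos(y), sin(-y) = -sin(y): sin(x-y) = sin(x)cos(y) - cos(x)sin(y).
So the two sides agree for all real values of x and y for which both sides are defined.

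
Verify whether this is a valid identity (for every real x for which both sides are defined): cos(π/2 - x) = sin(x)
Yes, this is an identity.

Claim: cos(π/2 - x) = sin(x).
Reasoning: Use cos(u - v) = cos(u)cos(v) + sin(u)sin(v) with u = π/2, v = x: cos(π/2)cos(x) + sin(π/2)sin(x) = 0·cos(x) + 1·sin(x) = sin(x).
So the two sides agree for every real x for which both sides are defined.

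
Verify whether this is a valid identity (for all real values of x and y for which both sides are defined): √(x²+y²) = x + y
No, this is NOT an identity.

Claim: √(x²+y²) = x + y.
Test a specific point where both sides are defined: x = 5, y = 2.
LHS = √(x²+y²) ≈ 5.3852
RHS = x + y ≈ 7.0000
Since 5.3852 ≠ 7.0000, the equation fails at this point, so it cannot hold for all real values of x and y for which both sides are defined.
(x+y)² = x² + 2xy + y², not x² + y², so the square root does not split this way.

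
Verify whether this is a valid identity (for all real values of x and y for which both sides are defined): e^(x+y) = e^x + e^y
No, this is NOT an identity.

Claim: e^(x+y) = e^x + e^y.
Test a specific point where both sides are defined: x = -1, y = 1.
LHS = e^(x+y) ≈ 1.0000
RHS = e^x + e^y ≈ 3.0862
Since 1.0000 ≠ 3.0862, the equation fails at this point, so it cannot hold for all real values of x and y for which both sides are defined.
The correct rule is e^(x+y) = e^x · e^y (a product, not a sum).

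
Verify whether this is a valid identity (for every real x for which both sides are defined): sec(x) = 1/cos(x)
Claim: sec(x) = 1/cos(x).
Reasoning: sec(x) is by definition the reciprocal of cos(x), wherever cos(x) ≠ 0.
So the two sides agree for every real x for which both sides are defined.

Conclusion: Yes, this is an identity.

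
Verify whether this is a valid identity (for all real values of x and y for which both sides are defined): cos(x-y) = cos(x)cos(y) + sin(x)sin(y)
Yes, this is an identity.

Claim: cos(x-y) = cos(x)cos(y) + sin(x)sin(y).
Reasoning: Replace y by -y in cos(x+y) = cos(x)cos(y) - sin(x)sin(y) and use cos(-y) = cos(y), sin(-y) = -sin(y): cos(x-y) = cos(x)cos(y) + sin(x)sin(y).
So the two sides agree for all real values of x and y for which both sides are defined.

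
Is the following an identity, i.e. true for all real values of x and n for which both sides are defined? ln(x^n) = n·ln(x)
Yes, this is an identity.

Claim: ln(x^n) = n·ln(x).
Reasoning: The right side requires x > 0. For x > 0, x^n = (e^(ln x))^n = e^(n·ln x), so taking ln of both sides gives ln(x^n) = n·ln(x).
So the two sides agree for all real values of x and n for which both sides are defined.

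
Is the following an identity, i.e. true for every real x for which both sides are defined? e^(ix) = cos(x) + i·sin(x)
Yes, this is an identity.

Claim: e^(ix) = cos(x) + i·sin(x).
Reasoning: Euler's formula. Expand e^(ix) = Σ (ix)^k / k!. Since i² = -1, the even-k terms are Σ (-1)^m x^(2m)/(2m)! = cos(x) and the odd-k terms are i · Σ (-1)^m x^(2m+1)/(2m+1)! = i·sin(x).
So the two sides agree for every real x for which both sides are defined.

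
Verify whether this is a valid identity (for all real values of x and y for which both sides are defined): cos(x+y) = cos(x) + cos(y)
Claim: cos(x+y) = cos(x) + cos(y).
Test a specific point where both sides are defined: x = -π/4, y = π/3.
LHS = cos(x+y) ≈ 0.9659
RHS = cos(x) + cos(y) ≈ 1.2071
Since 0.9659 ≠ 1.2071, the equation fails at this point, so it cannot hold for all real values of x and y for which both sides are defined.
The correct expansion is cos(x+y) = cos(x)cos(y) - sin(x)sin(y); cosine is not additive.

Conclusion: No, this is NOT an identity.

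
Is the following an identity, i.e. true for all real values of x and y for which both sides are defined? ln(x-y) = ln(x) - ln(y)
Claim: ln(x-y) = ln(x) - ln(y).
Test a specific point where both sides are defined: x = 5, y = 1.
LHS = ln(x-y) ≈ 1.3863
RHS = ln(x) - ln(y) ≈ 1.6094
Since 1.3863 ≠ 1.6094, the equation fails at this point, so it cannot hold for all real values of x and y for which both sides are defined.
ln(x) - ln(y) = ln(x/y), not ln(x-y).

Conclusion: No, this is NOT an identity.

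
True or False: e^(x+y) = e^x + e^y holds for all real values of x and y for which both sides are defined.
False.

Claim: e^(x+y) = e^x + e^y.
Test a specific point where both sides are defined: x = -2, y = 1/2.
LHS = e^(x+y) ≈ 0.2231
RHS = e^x + e^y ≈ 1.7841
Since 0.2231 ≠ 1.7841, the equation fails at this point, so it cannot hold for all real values of x and y for which both sides are defined.
The correct rule is e^(x+y) = e^x · e^y (a product, not a sum).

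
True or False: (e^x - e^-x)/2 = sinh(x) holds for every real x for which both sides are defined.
True.

Claim: (e^x - e^-x)/2 = sinh(x).
Reasoning: This is exactly the definition of the hyperbolic sine: sinh(x) := (e^x - e^-x)/2.
So the two sides agree for every real x for which both sides are defined.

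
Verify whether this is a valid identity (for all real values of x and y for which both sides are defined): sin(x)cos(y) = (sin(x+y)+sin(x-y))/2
Yes, this is an identity.

Claim: sin(x)cos(y) = (sin(x+y)+sin(x-y))/2.
Reasoning: sin(x+y) = sin(x)cos(y) + cos(x)sin(y) and sin(x-y) = sin(x)cos(y) - cos(x)sin(y). Adding, sin(x+y) + sin(x-y) = 2sin(x)cos(y); divide by 2.
So the two sides agree for all real values of x and y for which both sides are defined.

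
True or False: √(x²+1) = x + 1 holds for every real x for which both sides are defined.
False.

Claim: √(x²+1) = x + 1.
Test a specific point where both sides are defined: x = 5.
LHS = √(x²+1) ≈ 5.0990
RHS = x + 1 ≈ 6.0000
Since 5.0990 ≠ 6.0000, the equation fails at this point, so it cannot hold for every real x for which both sides are defined.
(x+1)² = x² + 2x + 1 ≠ x² + 1 unless x = 0.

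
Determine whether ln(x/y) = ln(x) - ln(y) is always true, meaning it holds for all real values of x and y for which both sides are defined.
Claim: ln(x/y) = ln(x) - ln(y).
Reasoning: Both sides are simultaneously defined only when x, y > 0. Write x = e^p, y = e^q. Then x/y = e^(p-q), so ln(x/y) = p - q = ln(x) - ln(y).
So the two sides agree for all real values of x and y for which both sides are defined.

Conclusion: Yes, this is an identity.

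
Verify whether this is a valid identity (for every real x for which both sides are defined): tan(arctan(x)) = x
Claim: tan(arctan(x)) = x.
Reasoning: For every real x, arctan(x) is by definition the angle in (-π/2, π/2) whose tangent equals x. Taking the tangent of that angle returns x.
So the two sides agree for every real x for which both sides are defined.

Conclusion: Yes, this is an identity.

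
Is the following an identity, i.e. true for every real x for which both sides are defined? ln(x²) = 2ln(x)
Yes, this is an identity.

Claim: ln(x²) = 2ln(x).
Reasoning: The right side requires x > 0. For x > 0, x² = (e^(ln x))² = e^(2ln x), so ln(x²) = 2ln(x). (For x < 0 the right side is undefined, so those values are outside the claim.)
So the two sides agree for every real x for which both sides are defined.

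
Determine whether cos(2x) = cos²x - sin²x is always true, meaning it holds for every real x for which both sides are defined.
Claim: cos(2x) = cos²x - sin²x.
Reasoning: Put y = x in the addition formula cos(x+y) = cos(x)cos(y) - sin(x)sin(y): cos(2x) = cos²x - sin²x.
So the two sides agree for every real x for which both sides are defined.

Conclusion: Yes, this is an identity.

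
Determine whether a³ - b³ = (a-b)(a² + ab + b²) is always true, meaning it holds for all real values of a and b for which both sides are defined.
Claim: a³ - b³ = (a-b)(a² + ab + b²).
Reasoning: Expand the right side: (a-b)(a² + ab + b²) = a³ + a²b + ab² - a²b - ab² - b³ = a³ - b³ (the middle terms cancel in pairs).
So the two sides agree for all real values of a and b for which both sides are defined.

Conclusion: Yes, this is an identity.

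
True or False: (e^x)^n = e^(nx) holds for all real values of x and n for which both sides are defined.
Claim: (e^x)^n = e^(nx).
Reasoning: e^x is a positive real number, and for a positive base B and real exponent n, B^n = e^(n·ln B). With B = e^x, ln B = x, so (e^x)^n = e^(n·x).
So the two sides agree for all real values of x and n for which both sides are defined.

Conclusion: True.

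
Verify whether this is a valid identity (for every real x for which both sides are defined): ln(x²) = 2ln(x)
Yes, this is an identity.

Claim: ln(x²) = 2ln(x).
Reasoning: The right side requires x > 0. For x > 0, x² = (e^(ln x))² = e^(2ln x), so ln(x²) = 2ln(x). (For x < 0 the right side is undefined, so those values are outside the claim.)
So the two sides agree for every real x for which both sides are defined.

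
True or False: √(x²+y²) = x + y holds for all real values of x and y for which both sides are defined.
Claim: √(x²+y²) = x + y.
Test a specific point where both sides are defined: x = 3/2, y = 1/2.
LHS = √(x²+y²) ≈ 1.5811
RHS = x + y ≈ 2.0000
Since 1.5811 ≠ 2.0000, the equation fails at this point, so it cannot hold for all real values of x and y for which both sides are defined.
(x+y)² = x² + 2xy + y², not x² + y², so the square root does not split this way.

Conclusion: False.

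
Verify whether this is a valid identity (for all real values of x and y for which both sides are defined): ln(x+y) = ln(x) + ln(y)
No, this is NOT an identity.

Claim: ln(x+y) = ln(x) + ln(y).
Test a specific point where both sides are defined: x = 3/2, y = 2.
LHS = ln(x+y) ≈ 1.2528
RHS = ln(x) + ln(y) ≈ 1.0986
Since 1.2528 ≠ 1.0986, the equation fails at this point, so it cannot hold for all real values of x and y for which both sides are defined.
ln(x) + ln(y) = ln(xy), not ln(x+y).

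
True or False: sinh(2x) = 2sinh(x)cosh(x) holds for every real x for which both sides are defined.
True.

Claim: sinh(2x) = 2sinh(x)cosh(x).
Reasoning: 2sinh(x)cosh(x) = 2 · (e^x - e^-x)/2 · (e^x + e^-x)/2 = (e^(2x) - e^(-2x))/2 = sinh(2x).
So the two sides agree for every real x for which both sides are defined.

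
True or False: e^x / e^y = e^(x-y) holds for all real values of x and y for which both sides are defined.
Claim: e^x / e^y = e^(x-y).
Reasoning: 1/e^y = e^(-y), so e^x / e^y = e^x · e^(-y) = e^(x + (-y)) = e^(x-y) by the product rule for exponents.
So the two sides agree for all real values of x and y for which both sides are defined.

Conclusion: True.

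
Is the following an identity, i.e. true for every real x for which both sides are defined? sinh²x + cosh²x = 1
Claim: sinh²x + cosh²x = 1.
Test a specific point where both sides are defined: x = 1.
LHS = sinh²x + cosh²x ≈ 3.7622
RHS = 1 ≈ 1.0000
Since 3.7622 ≠ 1.0000, the equation fails at this point, so it cannot hold for every real x for which both sides are defined.
The correct hyperbolic identity is cosh²x - sinh²x = 1 (a difference); the sum sinh²x + cosh²x equals cosh(2x).

Conclusion: No, this is NOT an identity.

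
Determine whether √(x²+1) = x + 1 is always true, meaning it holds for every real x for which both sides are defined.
No, this is NOT an identity.

Claim: √(x²+1) = x + 1.
Test a specific point where both sides are defined: x = 3.
LHS = √(x²+1) ≈ 3.1623
RHS = x + 1 ≈ 4.0000
Since 3.1623 ≠ 4.0000, the equation fails at this point, so it cannot hold for every real x for which both sides are defined.
(x+1)² = x² + 2x + 1 ≠ x² + 1 unless x = 0.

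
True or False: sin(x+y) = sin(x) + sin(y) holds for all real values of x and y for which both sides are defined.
False.

Claim: sin(x+y) = sin(x) + sin(y).
Test a specific point where both sides are defined: x = 2π/3, y = -π/2.
LHS = sin(x+y) ≈ 0.5000
RHS = sin(x) + sin(y) ≈ -0.1340
Since 0.5000 ≠ -0.1340, the equation fails at this point, so it cannot hold for all real values of x and y for which both sides are defined.
The correct expansion is sin(x+y) = sin(x)cos(y) + cos(x)sin(y); sine is not additive.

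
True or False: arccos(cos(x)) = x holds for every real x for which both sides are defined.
False.

Claim: arccos(cos(x)) = x.
Test a specific point where both sides are defined: x = -π/6.
LHS = arccos(cos(x)) ≈ 0.5236
RHS = x ≈ -0.5236
Since 0.5236 ≠ -0.5236, the equation fails at this point, so it cannot hold for every real x for which both sides are defined.
arccos only returns values in [0, π], so arccos(cos(x)) = x holds only for x in that interval, not for all real x.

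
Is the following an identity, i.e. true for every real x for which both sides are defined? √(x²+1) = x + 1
Claim: √(x²+1) = x + 1.
Test a specific point where both sides are defined: x = 3/2.
LHS = √(x²+1) ≈ 1.8028
RHS = x + 1 ≈ 2.5000
Since 1.8028 ≠ 2.5000, the equation fails at this point, so it cannot hold for every real x for which both sides are defined.
(x+1)² = x² + 2x + 1 ≠ x² + 1 unless x = 0.

Conclusion: No, this is NOT an identity.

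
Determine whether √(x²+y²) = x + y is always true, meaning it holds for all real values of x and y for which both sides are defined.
Claim: √(x²+y²) = x + y.
Test a specific point where both sides are defined: x = 3/2, y = -2.
LHS = √(x²+y²) ≈ 2.5000
RHS = x + y ≈ -0.5000
Since 2.5000 ≠ -0.5000, the equation fails at this point, so it cannot hold for all real values of x and y for which both sides are defined.
(x+y)² = x² + 2xy + y², not x² + y², so the square root does not split this way.

Conclusion: No, this is NOT an identity.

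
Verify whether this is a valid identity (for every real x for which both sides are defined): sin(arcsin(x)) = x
Yes, this is an identity.

Claim: sin(arcsin(x)) = x.
Reasoning: For -1 ≤ x ≤ 1 (where arcsin is defined), arcsin(x) is by definition an angle whose sine equals x. Taking the sine of that angle returns x. (Note the other order, arcsin(sin x) = x, is NOT an identity.)
So the two sides agree for every real x for which both sides are defined.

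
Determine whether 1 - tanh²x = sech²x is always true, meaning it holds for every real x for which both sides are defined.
Claim: 1 - tanh²x = sech²x.
Reasoning: Divide cosh²x - sinh²x = 1 through by cosh²x (never zero): 1 - tanh²x = 1/cosh²x = sech²x.
So the two sides agree for every real x for which both sides are defined.

Conclusion: Yes, this is an identity.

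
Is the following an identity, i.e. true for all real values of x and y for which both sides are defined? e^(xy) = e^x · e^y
No, this is NOT an identity.

Claim: e^(xy) = e^x · e^y.
Test a specific point where both sides are defined: x = 1/2, y = -2.
LHS = e^(xy) ≈ 0.3679
RHS = e^x · e^y ≈ 0.2231
Since 0.3679 ≠ 0.2231, the equation fails at this point, so it cannot hold for all real values of x and y for which both sides are defined.
e^x · e^y = e^(x+y), not e^(xy).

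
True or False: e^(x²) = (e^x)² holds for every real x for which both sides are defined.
False.

Claim: e^(x²) = (e^x)².
Test a specific point where both sides are defined: x = 3/2.
LHS = e^(x²) ≈ 9.4877
RHS = (e^x)² ≈ 20.0855
Since 9.4877 ≠ 20.0855, the equation fails at this point, so it cannot hold for every real x for which both sides are defined.
(e^x)² = e^(2x), and 2x ≠ x² in general.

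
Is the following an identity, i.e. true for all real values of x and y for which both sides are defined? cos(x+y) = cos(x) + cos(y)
No, this is NOT an identity.

Claim: cos(x+y) = cos(x) + cos(y).
Test a specific point where both sides are defined: x = 2π/3, y = -π/2.
LHS = cos(x+y) ≈ 0.8660
RHS = cos(x) + cos(y) ≈ -0.5000
Since 0.8660 ≠ -0.5000, the equation fails at this point, so it cannot hold for all real values of x and y for which both sides are defined.
The correct expansion is cos(x+y) = cos(x)cos(y) - sin(x)sin(y); cosine is not additive.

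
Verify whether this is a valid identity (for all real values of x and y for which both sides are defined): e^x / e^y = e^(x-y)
Yes, this is an identity.

Claim: e^x / e^y = e^(x-y).
Reasoning: 1/e^y = e^(-y), so e^x / e^y = e^x · e^(-y) = e^(x + (-y)) = e^(x-y) by the product rule for exponents.
So the two sides agree for all real values of x and y for which both sides are defined.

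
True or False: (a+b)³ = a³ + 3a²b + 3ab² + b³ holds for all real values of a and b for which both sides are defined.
Claim: (a+b)³ = a³ + 3a²b + 3ab² + b³.
Reasoning: (a+b)³ = (a+b)(a+b)² = (a+b)(a² + 2ab + b²) = a³ + 2a²b + ab² + a²b + 2ab² + b³ = a³ + 3a²b + 3ab² + b³.
So the two sides agree for all real values of a and b for which both sides are defined.

Conclusion: True.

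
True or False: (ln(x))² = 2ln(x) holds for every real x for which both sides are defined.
False.

Claim: (ln(x))² = 2ln(x).
Test a specific point where both sides are defined: x = 3.
LHS = (ln(x))² ≈ 1.2069
RHS = 2ln(x) ≈ 2.1972
Since 1.2069 ≠ 2.1972, the equation fails at this point, so it cannot hold for every real x for which both sides are defined.
2ln(x) equals ln(x²), which is not the same as (ln x)².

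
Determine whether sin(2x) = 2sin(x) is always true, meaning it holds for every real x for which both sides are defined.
No, this is NOT an identity.

Claim: sin(2x) = 2sin(x).
Test a specific point where both sides are defined: x = 3π/4.
LHS = sin(2x) ≈ -1.0000
RHS = 2sin(x) ≈ 1.4142
Since -1.0000 ≠ 1.4142, the equation fails at this point, so it cannot hold for every real x for which both sides are defined.
The correct double-angle formula is sin(2x) = 2sin(x)cos(x).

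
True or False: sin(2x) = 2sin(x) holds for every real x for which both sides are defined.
Claim: sin(2x) = 2sin(x).
Test a specific point where both sides are defined: x = -π/6.
LHS = sin(2x) ≈ -0.8660
RHS = 2sin(x) ≈ -1.0000
Since -0.8660 ≠ -1.0000, the equation fails at this point, so it cannot hold for every real x for which both sides are defined.
The correct double-angle formula is sin(2x) = 2sin(x)cos(x).

Conclusion: False.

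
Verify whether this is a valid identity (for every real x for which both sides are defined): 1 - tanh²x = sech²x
Claim: 1 - tanh²x = sech²x.
Reasoning: Divide cosh²x - sinh²x = 1 through by cosh²x (never zero): 1 - tanh²x = 1/cosh²x = sech²x.
So the two sides agree for every real x for which both sides are defined.

Conclusion: Yes, this is an identity.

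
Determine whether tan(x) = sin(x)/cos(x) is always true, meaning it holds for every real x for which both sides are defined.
Claim: tan(x) = sin(x)/cos(x).
Reasoning: For an angle x whose terminal point on the unit circle is (cos x, sin x), tan(x) is defined as the ratio (second coordinate)/(first coordinate) = sin(x)/cos(x), wherever cos(x) ≠ 0.
So the two sides agree for every real x for which both sides are defined.

Conclusion: Yes, this is an identity.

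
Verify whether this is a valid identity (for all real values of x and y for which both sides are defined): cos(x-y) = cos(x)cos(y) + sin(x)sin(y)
Claim: cos(x-y) = cos(x)cos(y) + sin(x)sin(y).
Reasoning: Replace y by -y in cos(x+y) = cos(x)cos(y) - sin(x)sin(y) and use cos(-y) = cos(y), sin(-y) = -sin(y): cos(x-y) = cos(x)cos(y) + sin(x)sin(y).
So the two sides agree for all real values of x and y for which both sides are defined.

Conclusion: Yes, this is an identity.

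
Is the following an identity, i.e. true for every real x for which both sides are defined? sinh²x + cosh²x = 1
No, this is NOT an identity.

Claim: sinh²x + cosh²x = 1.
Test a specific point where both sides are defined: x = -1.
LHS = sinh²x + cosh²x ≈ 3.7622
RHS = 1 ≈ 1.0000
Since 3.7622 ≠ 1.0000, the equation fails at this point, so it cannot hold for every real x for which both sides are defined.
The correct hyperbolic identity is cosh²x - sinh²x = 1 (a difference); the sum sinh²x + cosh²x equals cosh(2x).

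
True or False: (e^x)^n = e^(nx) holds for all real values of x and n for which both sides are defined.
Claim: (e^x)^n = e^(nx).
Reasoning: e^x is a positive real number, and for a positive base B and real exponent n, B^n = e^(n·ln B). With B = e^x, ln B = x, so (e^x)^n = e^(n·x).
So the two sides agree for all real values of x and n for which both sides are defined.

Conclusion: True.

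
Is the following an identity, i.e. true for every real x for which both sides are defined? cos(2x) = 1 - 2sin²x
Claim: cos(2x) = 1 - 2sin²x.
Reasoning: cos(2x) = cos²x - sin²x. Replace cos²x by 1 - sin²x: (1 - sin²x) - sin²x = 1 - 2sin²x.
So the two sides agree for every real x for which both sides are defined.

Conclusion: Yes, this is an identity.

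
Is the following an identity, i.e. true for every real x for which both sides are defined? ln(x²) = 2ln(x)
Yes, this is an identity.

Claim: ln(x²) = 2ln(x).
Reasoning: The right side requires x > 0. For x > 0, x² = (e^(ln x))² = e^(2ln x), so ln(x²) = 2ln(x). (For x < 0 the right side is undefined, so those values are outside the claim.)
So the two sides agree for every real x for which both sides are defined.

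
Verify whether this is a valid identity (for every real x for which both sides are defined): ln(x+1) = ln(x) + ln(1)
Claim: ln(x+1) = ln(x) + ln(1).
Test a specific point where both sides are defined: x = 5.
LHS = ln(x+1) ≈ 1.7918
RHS = ln(x) + ln(1) ≈ 1.6094
Since 1.7918 ≠ 1.6094, the equation fails at this point, so it cannot hold for every real x for which both sides are defined.
ln(1) = 0, so the right side is just ln(x), which differs from ln(x+1).

Conclusion: No, this is NOT an identity.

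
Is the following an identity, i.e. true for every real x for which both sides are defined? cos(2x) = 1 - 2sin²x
Yes, this is an identity.

Claim: cos(2x) = 1 - 2sin²x.
Reasoning: cos(2x) = cos²x - sin²x. Replace cos²x by 1 - sin²x: (1 - sin²x) - sin²x = 1 - 2sin²x.
So the two sides agree for every real x for which both sides are defined.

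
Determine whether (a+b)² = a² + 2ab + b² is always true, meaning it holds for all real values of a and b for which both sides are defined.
Yes, this is an identity.

Claim: (a+b)² = a² + 2ab + b².
Reasoning: Expand: (a+b)² = (a+b)(a+b) = a·a + a·b + b·a + b·b = a² + 2ab + b².
So the two sides agree for all real values of a and b for which both sides are defined.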